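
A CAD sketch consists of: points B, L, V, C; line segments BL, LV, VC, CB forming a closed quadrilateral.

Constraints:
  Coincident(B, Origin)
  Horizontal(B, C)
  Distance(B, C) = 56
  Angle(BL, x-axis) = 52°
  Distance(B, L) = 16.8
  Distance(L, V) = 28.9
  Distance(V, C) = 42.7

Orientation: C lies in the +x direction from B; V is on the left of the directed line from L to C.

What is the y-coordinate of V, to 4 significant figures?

34.12

B is at the origin; B and C share the same y with |BC| = 56.0 and C in +x, so C = (56.0, 0). BL runs at 52.0° with |BL| = 16.8, so L = (10.34, 13.24). V is determined by |LV| = 28.9 and |VC| = 42.7 together: it lies at the intersection of circle(L, 28.9) and circle(C, 42.7). With |LC| = 47.54, the foot of the radical line on LC is 13.38 from L and the perpendicular offset is √(28.9² − 13.38²) = 25.62. Taking the left-of-LC solution: V = (30.32, 34.12).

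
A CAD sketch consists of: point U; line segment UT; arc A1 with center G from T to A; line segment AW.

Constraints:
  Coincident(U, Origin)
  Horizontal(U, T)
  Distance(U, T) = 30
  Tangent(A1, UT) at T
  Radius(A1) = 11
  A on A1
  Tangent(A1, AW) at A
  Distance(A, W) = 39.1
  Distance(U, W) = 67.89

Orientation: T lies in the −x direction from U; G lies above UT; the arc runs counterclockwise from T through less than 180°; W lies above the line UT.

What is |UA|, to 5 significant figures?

28.880

U is at the origin; U and T share the same y with |UT| = 30.0 and T on the −x side, so T = (-30.000, 0.0000). Since A1 is tangent to UT there, GT ⟂ UT, so G = T + (0, 11) = (-30.000, 11.000). Since GA ⟂ AW (tangency), |GW| = √(11.0² + 39.1²) = 40.618 regardless of where A sits on A1. So W lies on both circle(U, 67.89) and circle(G, 40.618); the above-UT intersection is W = (-49.175, 46.807). A is the foot of the tangent from W: A = (-22.072, 18.625).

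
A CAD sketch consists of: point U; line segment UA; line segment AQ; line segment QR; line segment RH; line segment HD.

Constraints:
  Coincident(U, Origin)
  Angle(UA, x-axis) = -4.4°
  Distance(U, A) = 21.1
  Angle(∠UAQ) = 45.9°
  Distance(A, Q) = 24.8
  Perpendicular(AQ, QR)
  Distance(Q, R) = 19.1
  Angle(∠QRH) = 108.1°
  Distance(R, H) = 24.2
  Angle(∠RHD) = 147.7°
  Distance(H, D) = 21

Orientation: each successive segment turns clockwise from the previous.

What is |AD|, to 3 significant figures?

28.4

U is at the origin; UA runs at -4.4° with length 21.1, so A = (21.0, -1.62). ∠UAQ = 45.9° gives AQ at -138° from the x-axis; with |AQ| = 24.8, Q = (2.46, -18.1). AQ is perpendicular to QR, so QR runs at 132°; with |QR| = 19.1, R = (-10.2, -3.75). ∠QRH = 108.1° gives RH at 59.6° from the x-axis; with |RH| = 24.2, H = (2.05, 17.1). ∠RHD = 147.7° gives HD at 27.3° from the x-axis; with |HD| = 21.0, D = (20.7, 26.8). Then |AD| = |D − A| = 28.4.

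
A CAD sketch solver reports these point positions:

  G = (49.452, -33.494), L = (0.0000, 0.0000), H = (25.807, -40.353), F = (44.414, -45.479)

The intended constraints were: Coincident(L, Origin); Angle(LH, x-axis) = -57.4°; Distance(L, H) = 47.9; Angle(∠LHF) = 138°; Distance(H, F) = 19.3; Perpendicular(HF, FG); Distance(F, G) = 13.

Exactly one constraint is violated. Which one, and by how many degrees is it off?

Perpendicular(HF, FG) — off by 7.40°.

L = (0.00, 0.00) ✓; LH at -57.40° ✓; |LH| = 47.90 ✓; ∠LHF = 138.0° ✓; |HF| = 19.30 ✓; ∠(HF, FG) = 82.60° ✗; |FG| = 13.00 ✓.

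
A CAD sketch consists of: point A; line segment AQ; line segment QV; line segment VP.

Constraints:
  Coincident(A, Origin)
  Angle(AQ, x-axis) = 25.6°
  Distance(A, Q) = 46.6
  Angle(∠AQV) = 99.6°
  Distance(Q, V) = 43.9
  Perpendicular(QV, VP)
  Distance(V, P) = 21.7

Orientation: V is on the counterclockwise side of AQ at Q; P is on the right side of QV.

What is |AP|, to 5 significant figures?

85.124

A is at the origin; AQ runs at 25.6° with length 46.6, so Q = 46.6·(cos 25.6°, sin 25.6°) = (42.025, 20.135). ∠AQV = 99.6°, so QV runs at 25.6° + (180° − 99.6°) = 106.00° from the x-axis; with |QV| = 43.9, V = Q + 43.9·(cos 106.00°, sin 106.00°) = (29.925, 62.335). The perpendicularity gives VP at right angles to QV; with |VP| = 21.7 on the right of QV, P = V + 21.7·(0.96126, 0.27564) = (50.784, 68.316). Then |AP| = |P − A| = 85.124.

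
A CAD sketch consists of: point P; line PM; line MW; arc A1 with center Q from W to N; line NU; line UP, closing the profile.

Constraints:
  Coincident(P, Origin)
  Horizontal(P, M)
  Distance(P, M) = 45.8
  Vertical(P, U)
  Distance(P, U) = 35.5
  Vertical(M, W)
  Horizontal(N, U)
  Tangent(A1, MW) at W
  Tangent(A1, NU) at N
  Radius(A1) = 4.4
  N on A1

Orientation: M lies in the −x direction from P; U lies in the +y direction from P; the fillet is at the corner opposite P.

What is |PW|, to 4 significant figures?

55.36

The virtual corner opposite P is at (-45.80, 35.50). Since A1 is tangent to MW there, QW ⟂ MW and A1 meets NU tangentially, so QN is at right angles to NU, with radius 4.4, so the center Q sits 4.4 in from both sides at Q = (-41.40, 31.10). That places the tangent points at W = (-45.80, 31.10) on MW and N = (-41.40, 35.50) on NU. Then |PW| = |W − P| = 55.36.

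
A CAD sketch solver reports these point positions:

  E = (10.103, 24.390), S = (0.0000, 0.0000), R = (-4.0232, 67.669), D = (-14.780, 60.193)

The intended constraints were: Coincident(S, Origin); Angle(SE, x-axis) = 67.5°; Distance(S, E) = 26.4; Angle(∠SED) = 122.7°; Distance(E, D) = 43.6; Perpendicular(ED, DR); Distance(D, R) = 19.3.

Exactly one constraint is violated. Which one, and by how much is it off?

Distance(D, R) = 19.3 — off by 6.20.

S = (0.00, 0.00) ✓; SE at 67.50° ✓; |SE| = 26.40 ✓; ∠SED = 122.7° ✓; |ED| = 43.60 ✓; ∠(ED, DR) = 90.00° ✓; |DR| = 13.10 ✗.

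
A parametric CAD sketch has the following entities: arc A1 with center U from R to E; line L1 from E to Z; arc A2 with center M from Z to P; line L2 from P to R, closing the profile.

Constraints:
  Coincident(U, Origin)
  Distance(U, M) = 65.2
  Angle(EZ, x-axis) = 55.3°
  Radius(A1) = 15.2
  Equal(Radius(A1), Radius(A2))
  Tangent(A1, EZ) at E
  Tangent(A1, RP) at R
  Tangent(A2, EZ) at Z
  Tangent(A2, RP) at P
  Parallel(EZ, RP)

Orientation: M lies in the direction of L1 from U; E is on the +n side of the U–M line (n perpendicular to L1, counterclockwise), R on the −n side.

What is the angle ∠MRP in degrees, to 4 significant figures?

13.12°

The slot axis is L1's direction at 55.3°, so u = (cos 55.3°, sin 55.3°) = (0.5693, 0.8221) and n = (−sin 55.3°, cos 55.3°) = (-0.8221, 0.5693). U is at the origin and M lies 65.2 along u from U, so M = 65.2·u = (37.12, 53.60). Tangency of A1 to both parallel lines with radius 15.2 puts E and R at U ± 15.2·n: E = (-12.50, 8.653), R = (12.50, -8.653). Equal radii place Z and P the same way about M: Z = M + 15.2·n = (24.62, 62.26), P = M − 15.2·n = (49.61, 44.95). Then cos ∠MRP = RM·RP / (|RM||RP|), giving 13.12°.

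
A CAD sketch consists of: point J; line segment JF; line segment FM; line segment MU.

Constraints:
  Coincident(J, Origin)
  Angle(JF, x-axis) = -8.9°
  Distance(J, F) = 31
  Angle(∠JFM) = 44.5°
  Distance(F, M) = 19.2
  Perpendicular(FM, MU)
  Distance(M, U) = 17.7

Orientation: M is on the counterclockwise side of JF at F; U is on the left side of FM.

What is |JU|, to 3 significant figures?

4.97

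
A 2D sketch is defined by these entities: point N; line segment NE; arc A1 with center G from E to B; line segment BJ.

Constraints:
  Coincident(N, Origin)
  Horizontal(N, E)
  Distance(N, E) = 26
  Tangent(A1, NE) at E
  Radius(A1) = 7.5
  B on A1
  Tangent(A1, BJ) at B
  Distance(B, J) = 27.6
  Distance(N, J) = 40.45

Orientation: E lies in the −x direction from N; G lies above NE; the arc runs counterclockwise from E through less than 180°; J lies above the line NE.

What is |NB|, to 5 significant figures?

20.083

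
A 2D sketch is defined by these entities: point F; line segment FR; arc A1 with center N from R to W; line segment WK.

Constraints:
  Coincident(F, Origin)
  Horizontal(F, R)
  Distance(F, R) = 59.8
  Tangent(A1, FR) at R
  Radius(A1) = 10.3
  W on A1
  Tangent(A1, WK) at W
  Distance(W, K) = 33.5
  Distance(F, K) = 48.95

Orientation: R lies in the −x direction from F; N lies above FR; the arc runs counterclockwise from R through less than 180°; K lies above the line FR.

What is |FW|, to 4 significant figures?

51.06

Checks: |NW| = 10.30 ✓; ∠(NW, WK) = 90.00° ✓; |WK| = 33.50 ✓; |FK| = 48.95 ✓.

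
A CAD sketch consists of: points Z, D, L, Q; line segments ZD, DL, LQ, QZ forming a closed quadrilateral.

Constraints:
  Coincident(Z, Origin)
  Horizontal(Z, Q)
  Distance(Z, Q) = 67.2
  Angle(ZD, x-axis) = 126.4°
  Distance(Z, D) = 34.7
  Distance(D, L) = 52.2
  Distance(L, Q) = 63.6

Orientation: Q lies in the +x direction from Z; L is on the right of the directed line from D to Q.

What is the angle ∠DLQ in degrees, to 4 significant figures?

105.0°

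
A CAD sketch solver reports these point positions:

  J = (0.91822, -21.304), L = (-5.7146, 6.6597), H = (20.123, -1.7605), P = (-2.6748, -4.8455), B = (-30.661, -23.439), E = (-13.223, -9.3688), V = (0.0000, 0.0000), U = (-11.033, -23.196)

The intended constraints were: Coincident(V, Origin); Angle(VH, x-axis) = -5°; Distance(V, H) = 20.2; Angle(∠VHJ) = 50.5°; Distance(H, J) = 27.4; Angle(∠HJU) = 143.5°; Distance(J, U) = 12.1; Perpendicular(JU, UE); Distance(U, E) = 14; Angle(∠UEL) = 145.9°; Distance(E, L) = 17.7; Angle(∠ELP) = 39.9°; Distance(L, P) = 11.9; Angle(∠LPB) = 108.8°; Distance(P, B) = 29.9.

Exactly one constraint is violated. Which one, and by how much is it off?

Distance(P, B) = 29.9 — off by 3.70.

V = (0.00, 0.00) ✓; VH at -5.000° ✓; |VH| = 20.20 ✓; ∠VHJ = 50.50° ✓; |HJ| = 27.40 ✓; ∠HJU = 143.5° ✓; |JU| = 12.10 ✓; ∠(JU, UE) = 90.00° ✓; |UE| = 14.00 ✓; ∠UEL = 145.9° ✓; |EL| = 17.70 ✓; ∠ELP = 39.90° ✓; |LP| = 11.90 ✓; ∠LPB = 108.8° ✓; |PB| = 33.60 ✗.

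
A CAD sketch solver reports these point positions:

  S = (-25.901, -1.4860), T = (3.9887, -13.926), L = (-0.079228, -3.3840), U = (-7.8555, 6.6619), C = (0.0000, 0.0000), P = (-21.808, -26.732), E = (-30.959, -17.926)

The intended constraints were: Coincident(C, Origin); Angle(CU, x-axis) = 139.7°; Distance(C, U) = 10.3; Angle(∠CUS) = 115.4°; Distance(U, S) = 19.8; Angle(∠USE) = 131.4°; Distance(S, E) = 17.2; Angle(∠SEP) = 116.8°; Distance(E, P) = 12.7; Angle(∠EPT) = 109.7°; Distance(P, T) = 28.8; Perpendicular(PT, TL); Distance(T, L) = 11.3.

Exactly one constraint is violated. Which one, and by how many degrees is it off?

Perpendicular(PT, TL) — off by 5.30°.

C = (0.00, 0.00) ✓; CU at 139.7° ✓; |CU| = 10.30 ✓; ∠CUS = 115.4° ✓; |US| = 19.80 ✓; ∠USE = 131.4° ✓; |SE| = 17.20 ✓; ∠SEP = 116.8° ✓; |EP| = 12.70 ✓; ∠EPT = 109.7° ✓; |PT| = 28.80 ✓; ∠(PT, TL) = 84.70° ✗; |TL| = 11.30 ✓.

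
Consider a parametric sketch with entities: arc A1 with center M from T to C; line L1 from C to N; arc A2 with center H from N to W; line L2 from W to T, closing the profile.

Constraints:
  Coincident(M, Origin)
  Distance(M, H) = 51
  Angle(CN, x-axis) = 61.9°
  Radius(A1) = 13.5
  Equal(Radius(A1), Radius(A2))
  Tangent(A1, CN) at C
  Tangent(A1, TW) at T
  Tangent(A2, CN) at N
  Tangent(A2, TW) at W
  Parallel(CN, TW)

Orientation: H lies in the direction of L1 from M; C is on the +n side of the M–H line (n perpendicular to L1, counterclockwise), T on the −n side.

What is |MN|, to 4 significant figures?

52.76

Tangency of A1 to both parallel lines with radius 13.5 puts C and T at M ± 13.5·n: C = (-11.91, 6.359), T = (11.91, -6.359). Equal radii place N and W the same way about H: N = H + 13.5·n = (12.11, 51.35), W = H − 13.5·n = (35.93, 38.63). Then |MN| = |N − M| = 52.76.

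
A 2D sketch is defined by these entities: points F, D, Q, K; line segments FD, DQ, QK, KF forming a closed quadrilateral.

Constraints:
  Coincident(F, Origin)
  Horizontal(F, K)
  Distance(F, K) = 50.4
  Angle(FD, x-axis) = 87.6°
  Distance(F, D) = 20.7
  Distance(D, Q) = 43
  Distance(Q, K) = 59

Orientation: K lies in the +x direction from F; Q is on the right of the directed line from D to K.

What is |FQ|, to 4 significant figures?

22.43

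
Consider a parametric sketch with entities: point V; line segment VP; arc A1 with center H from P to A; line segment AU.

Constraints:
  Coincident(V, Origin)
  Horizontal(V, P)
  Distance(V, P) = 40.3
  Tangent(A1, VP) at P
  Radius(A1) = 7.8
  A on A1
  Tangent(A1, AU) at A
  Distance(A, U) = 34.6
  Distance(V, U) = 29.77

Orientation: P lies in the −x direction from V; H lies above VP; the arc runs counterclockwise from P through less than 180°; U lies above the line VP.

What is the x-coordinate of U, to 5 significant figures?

-10.933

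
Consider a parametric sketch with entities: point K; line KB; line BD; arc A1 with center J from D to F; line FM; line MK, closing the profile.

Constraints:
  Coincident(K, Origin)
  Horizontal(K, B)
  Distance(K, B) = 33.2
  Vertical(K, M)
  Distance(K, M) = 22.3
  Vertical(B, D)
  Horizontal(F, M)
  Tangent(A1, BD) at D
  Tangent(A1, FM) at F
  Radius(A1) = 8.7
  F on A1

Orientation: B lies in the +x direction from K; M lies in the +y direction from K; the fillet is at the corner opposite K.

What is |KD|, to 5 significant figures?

35.878

K is at the origin; K and B share the same y with |KB| = 33.2 and B on the +x side, so B = (33.200, 0.0000). K and M share the same x with |KM| = 22.3 and M on the +y side, so M = (0.0000, 22.300). The virtual corner opposite K is at (33.200, 22.300). Tangency of A1 to BD means the radius JD is perpendicular to BD and since A1 is tangent to FM there, JF ⟂ FM, with radius 8.7, so the center J sits 8.7 in from both sides at J = (24.500, 13.600). That places the tangent points at D = (33.200, 13.600) on BD and F = (24.500, 22.300) on FM. Then |KD| = |D − K| = 35.878.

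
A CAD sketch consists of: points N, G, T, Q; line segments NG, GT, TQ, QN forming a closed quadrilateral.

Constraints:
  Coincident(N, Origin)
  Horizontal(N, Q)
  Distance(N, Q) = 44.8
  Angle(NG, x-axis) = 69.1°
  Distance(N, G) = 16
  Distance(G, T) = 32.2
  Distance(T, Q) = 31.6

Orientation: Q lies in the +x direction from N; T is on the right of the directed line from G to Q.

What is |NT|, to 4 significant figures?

22.85

N is at the origin; NQ is horizontal with |NQ| = 44.8 and Q in +x, so Q = (44.8, 0). NG runs at 69.1° with |NG| = 16.0, so G = (5.708, 14.95). T is determined by |GT| = 32.2 and |TQ| = 31.6 together: it lies at the intersection of circle(G, 32.2) and circle(Q, 31.6). With |GQ| = 41.85, the foot of the radical line on GQ is 21.38 from G and the perpendicular offset is √(32.2² − 21.38²) = 24.07. Taking the right-of-GQ solution: T = (17.08, -15.18).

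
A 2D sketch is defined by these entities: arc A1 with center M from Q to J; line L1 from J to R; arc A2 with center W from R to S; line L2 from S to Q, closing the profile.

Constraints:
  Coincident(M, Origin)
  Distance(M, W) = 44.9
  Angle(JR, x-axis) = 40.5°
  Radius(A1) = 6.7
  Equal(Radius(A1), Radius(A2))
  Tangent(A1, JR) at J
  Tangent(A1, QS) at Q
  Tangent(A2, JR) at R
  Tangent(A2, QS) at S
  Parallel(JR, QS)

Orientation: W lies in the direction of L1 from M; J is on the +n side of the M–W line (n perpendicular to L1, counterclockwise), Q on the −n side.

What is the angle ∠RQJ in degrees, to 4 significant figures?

73.38°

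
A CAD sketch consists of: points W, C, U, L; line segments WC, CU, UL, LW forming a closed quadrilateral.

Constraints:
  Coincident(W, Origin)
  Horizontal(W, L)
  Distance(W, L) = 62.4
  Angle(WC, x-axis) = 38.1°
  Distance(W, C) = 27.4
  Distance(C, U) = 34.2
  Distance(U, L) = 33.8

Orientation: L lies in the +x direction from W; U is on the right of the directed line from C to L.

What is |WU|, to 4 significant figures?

35.92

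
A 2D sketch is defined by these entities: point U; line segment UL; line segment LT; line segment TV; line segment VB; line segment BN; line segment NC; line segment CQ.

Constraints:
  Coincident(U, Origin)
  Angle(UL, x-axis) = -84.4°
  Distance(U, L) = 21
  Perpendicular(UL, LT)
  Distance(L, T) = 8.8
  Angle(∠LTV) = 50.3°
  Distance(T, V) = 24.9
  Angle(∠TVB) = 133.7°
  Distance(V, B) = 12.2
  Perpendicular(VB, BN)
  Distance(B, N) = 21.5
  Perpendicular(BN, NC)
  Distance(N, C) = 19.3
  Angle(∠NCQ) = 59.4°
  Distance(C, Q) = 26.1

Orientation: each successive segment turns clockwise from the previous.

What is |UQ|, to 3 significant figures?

13.2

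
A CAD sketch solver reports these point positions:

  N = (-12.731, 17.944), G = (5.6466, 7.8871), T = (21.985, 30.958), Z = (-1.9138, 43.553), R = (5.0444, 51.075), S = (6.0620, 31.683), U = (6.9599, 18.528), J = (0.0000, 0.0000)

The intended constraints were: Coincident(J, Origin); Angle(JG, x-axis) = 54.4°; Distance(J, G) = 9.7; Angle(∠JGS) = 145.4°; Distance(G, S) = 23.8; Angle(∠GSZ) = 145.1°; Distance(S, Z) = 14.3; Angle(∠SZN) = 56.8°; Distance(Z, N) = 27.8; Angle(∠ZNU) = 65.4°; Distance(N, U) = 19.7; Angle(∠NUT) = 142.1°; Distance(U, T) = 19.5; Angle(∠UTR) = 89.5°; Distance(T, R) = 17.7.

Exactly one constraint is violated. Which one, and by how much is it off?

Distance(T, R) = 17.7 — off by 8.60.

J = (0.00, 0.00) ✓; JG at 54.40° ✓; |JG| = 9.700 ✓; ∠JGS = 145.4° ✓; |GS| = 23.80 ✓; ∠GSZ = 145.1° ✓; |SZ| = 14.30 ✓; ∠SZN = 56.80° ✓; |ZN| = 27.80 ✓; ∠ZNU = 65.40° ✓; |NU| = 19.70 ✓; ∠NUT = 142.1° ✓; |UT| = 19.50 ✓; ∠UTR = 89.50° ✓; |TR| = 26.30 ✗.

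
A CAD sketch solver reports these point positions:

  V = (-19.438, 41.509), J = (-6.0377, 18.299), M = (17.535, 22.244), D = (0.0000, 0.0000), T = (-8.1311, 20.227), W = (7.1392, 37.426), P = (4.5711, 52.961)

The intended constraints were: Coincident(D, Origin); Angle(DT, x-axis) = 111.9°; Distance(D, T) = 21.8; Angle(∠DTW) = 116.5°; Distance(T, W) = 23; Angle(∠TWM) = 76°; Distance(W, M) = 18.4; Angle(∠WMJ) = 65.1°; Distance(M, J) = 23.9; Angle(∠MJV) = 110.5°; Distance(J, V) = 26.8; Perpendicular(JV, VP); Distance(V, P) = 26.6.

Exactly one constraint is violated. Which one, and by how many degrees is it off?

Perpendicular(JV, VP) — off by 4.50°.

D = (0.00, 0.00) ✓; DT at 111.9° ✓; |DT| = 21.80 ✓; ∠DTW = 116.5° ✓; |TW| = 23.00 ✓; ∠TWM = 76.00° ✓; |WM| = 18.40 ✓; ∠WMJ = 65.10° ✓; |MJ| = 23.90 ✓; ∠MJV = 110.5° ✓; |JV| = 26.80 ✓; ∠(JV, VP) = 94.50° ✗; |VP| = 26.60 ✓.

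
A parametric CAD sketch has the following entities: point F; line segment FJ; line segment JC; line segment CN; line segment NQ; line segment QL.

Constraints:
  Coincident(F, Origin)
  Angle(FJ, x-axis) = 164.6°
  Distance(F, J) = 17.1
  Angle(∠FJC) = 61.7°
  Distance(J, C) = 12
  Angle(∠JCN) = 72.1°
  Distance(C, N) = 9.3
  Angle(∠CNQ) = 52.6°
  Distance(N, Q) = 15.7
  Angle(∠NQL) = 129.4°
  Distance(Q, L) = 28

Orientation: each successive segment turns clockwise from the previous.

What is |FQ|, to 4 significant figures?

20.68

∠JCN = 72.1° gives CN at -61.60° from the x-axis; with |CN| = 9.3, N = (-3.772, 5.036). ∠CNQ = 52.6° gives NQ at 171.0° from the x-axis; with |NQ| = 15.7, Q = (-19.28, 7.492). Then |FQ| = |Q − F| = 20.68.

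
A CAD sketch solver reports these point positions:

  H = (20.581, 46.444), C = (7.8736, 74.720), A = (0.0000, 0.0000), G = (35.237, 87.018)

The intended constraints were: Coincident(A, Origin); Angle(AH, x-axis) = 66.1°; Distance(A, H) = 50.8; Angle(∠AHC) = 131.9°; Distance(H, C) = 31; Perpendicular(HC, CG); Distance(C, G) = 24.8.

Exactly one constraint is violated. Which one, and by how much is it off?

Distance(C, G) = 24.8 — off by 5.20.

A = (0.00, 0.00) ✓; AH at 66.10° ✓; |AH| = 50.80 ✓; ∠AHC = 131.9° ✓; |HC| = 31.00 ✓; ∠(HC, CG) = 90.00° ✓; |CG| = 30.00 ✗.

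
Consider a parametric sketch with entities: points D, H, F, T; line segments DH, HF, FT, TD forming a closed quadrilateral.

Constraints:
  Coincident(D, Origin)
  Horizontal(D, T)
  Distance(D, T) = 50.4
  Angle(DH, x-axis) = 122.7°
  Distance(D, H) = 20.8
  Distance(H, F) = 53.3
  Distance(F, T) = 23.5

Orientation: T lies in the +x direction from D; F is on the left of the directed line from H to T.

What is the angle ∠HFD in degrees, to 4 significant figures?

22.87°

D is at the origin; DT is horizontal with |DT| = 50.4 and T in +x, so T = (50.4, 0). DH runs at 122.7° with |DH| = 20.8, so H = (-11.24, 17.50). F is determined by |HF| = 53.3 and |FT| = 23.5 together: it lies at the intersection of circle(H, 53.3) and circle(T, 23.5). With |HT| = 64.07, the foot of the radical line on HT is 49.90 from H and the perpendicular offset is √(53.3² − 49.90²) = 18.74. Taking the left-of-HT solution: F = (41.88, 21.90).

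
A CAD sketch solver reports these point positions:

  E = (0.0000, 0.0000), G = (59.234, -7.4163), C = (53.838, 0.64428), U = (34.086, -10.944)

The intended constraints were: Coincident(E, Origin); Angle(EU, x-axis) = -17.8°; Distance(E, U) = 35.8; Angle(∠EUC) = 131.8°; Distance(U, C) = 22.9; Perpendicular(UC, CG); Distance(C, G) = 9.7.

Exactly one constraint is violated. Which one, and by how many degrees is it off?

Perpendicular(UC, CG) — off by 3.40°.

E = (0.00, 0.00) ✓; EU at -17.80° ✓; |EU| = 35.80 ✓; ∠EUC = 131.8° ✓; |UC| = 22.90 ✓; ∠(UC, CG) = 86.60° ✗; |CG| = 9.700 ✓.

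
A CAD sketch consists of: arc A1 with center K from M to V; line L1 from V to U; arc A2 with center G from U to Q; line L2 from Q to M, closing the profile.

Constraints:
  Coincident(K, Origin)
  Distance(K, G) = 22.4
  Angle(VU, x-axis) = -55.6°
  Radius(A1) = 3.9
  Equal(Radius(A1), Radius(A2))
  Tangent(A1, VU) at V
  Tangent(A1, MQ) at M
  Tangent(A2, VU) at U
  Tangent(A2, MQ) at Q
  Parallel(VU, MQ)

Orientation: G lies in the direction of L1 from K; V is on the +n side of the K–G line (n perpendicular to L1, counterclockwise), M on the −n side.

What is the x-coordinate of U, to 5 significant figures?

15.873

Tangency of A1 to both parallel lines with radius 3.9 puts V and M at K ± 3.9·n: V = (3.2179, 2.2034), M = (-3.2179, -2.2034). Equal radii place U and Q the same way about G: U = G + 3.9·n = (15.873, -16.279), Q = G − 3.9·n = (9.4373, -20.686). So U.x = 15.873.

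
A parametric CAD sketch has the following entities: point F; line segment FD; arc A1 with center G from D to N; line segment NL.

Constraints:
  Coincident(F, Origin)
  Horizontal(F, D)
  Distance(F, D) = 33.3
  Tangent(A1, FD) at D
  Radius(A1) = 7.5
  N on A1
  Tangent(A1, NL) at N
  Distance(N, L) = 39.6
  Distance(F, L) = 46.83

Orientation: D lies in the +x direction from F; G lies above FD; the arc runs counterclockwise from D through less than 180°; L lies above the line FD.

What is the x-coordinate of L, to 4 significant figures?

16.13

F is at the origin; FD is horizontal with |FD| = 33.3 and D on the +x side, so D = (33.30, 0.000). Since A1 is tangent to FD there, GD ⟂ FD, so G = D + (0, 7.5) = (33.30, 7.500). Since GN ⟂ NL (tangency), |GL| = √(7.5² + 39.6²) = 40.30 regardless of where N sits on A1. So L lies on both circle(F, 46.83) and circle(G, 40.30); the above-FD intersection is L = (16.13, 43.96). N is the foot of the tangent from L: N = (39.37, 11.90).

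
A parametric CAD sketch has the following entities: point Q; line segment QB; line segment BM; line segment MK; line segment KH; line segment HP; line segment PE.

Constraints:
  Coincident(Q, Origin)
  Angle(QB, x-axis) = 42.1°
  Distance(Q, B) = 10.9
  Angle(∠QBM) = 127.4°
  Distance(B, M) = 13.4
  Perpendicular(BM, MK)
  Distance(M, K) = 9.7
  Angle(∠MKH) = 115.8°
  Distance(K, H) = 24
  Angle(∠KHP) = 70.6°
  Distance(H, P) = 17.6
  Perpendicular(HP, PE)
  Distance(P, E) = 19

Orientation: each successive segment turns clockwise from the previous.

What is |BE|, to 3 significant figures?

8.73

Q is at the origin; QB runs at 42.1° with length 10.9, so B = (8.09, 7.31). ∠QBM = 127.4° gives BM at -10.5° from the x-axis; with |BM| = 13.4, M = (21.3, 4.87). BM ⟂ MK, so MK runs at -100°; with |MK| = 9.7, K = (19.5, -4.67). ∠MKH = 115.8° gives KH at -165° from the x-axis; with |KH| = 24.0, H = (-3.65, -11.0). ∠KHP = 70.6° gives HP at 85.9° from the x-axis; with |HP| = 17.6, P = (-2.40, 6.55). HP is perpendicular to PE, so PE runs at -4.10°; with |PE| = 19.0, E = (16.6, 5.19). Then |BE| = |E − B| = 8.73.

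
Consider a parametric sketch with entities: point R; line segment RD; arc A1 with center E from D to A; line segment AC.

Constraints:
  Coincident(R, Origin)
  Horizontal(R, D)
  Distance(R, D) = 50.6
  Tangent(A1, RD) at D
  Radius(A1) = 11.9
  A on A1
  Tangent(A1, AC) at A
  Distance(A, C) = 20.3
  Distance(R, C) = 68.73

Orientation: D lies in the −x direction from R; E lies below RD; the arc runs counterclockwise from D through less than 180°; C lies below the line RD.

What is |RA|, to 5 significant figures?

63.818

Checks: R = (0.00, 0.00) ✓; ∠(ED, DR) = 90.00° ✓; |ED| = 11.90 ✓; |EA| = 11.90 ✓; ∠(EA, AC) = 90.00° ✓; |AC| = 20.30 ✓; |RC| = 68.73 ✓.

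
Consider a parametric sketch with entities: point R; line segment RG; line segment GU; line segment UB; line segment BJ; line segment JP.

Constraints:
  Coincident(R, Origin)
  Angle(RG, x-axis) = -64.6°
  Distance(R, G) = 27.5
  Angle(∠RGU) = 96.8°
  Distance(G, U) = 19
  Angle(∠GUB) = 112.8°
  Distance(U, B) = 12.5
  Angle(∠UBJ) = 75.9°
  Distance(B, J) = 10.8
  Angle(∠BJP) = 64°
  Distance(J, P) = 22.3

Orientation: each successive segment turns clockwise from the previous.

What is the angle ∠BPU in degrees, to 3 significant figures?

17.2°

R is at the origin; RG runs at -64.6° with length 27.5, so G = (11.8, -24.8). ∠RGU = 96.8° gives GU at -148° from the x-axis; with |GU| = 19.0, U = (-4.28, -35.0). ∠GUB = 112.8° gives UB at 145° from the x-axis; with |UB| = 12.5, B = (-14.5, -27.8). ∠UBJ = 75.9° gives BJ at 40.9° from the x-axis; with |BJ| = 10.8, J = (-6.36, -20.7). ∠BJP = 64.0° gives JP at -75.1° from the x-axis; with |JP| = 22.3, P = (-0.624, -42.3). Then cos ∠BPU = PB·PU / (|PB||PU|), giving 17.2°.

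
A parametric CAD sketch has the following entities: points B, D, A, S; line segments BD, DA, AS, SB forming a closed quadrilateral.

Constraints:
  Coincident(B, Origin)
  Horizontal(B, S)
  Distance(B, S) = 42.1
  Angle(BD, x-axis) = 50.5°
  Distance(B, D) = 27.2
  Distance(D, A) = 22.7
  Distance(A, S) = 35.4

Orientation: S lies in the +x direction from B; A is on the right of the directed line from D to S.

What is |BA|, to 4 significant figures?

6.773

B is at the origin; B and S share the same y with |BS| = 42.1 and S in +x, so S = (42.1, 0). BD runs at 50.5° with |BD| = 27.2, so D = (17.30, 20.99). A is determined by |DA| = 22.7 and |AS| = 35.4 together: it lies at the intersection of circle(D, 22.7) and circle(S, 35.4). With |DS| = 32.49, the foot of the radical line on DS is 4.888 from D and the perpendicular offset is √(22.7² − 4.888²) = 22.17. Taking the right-of-DS solution: A = (6.712, 0.9096).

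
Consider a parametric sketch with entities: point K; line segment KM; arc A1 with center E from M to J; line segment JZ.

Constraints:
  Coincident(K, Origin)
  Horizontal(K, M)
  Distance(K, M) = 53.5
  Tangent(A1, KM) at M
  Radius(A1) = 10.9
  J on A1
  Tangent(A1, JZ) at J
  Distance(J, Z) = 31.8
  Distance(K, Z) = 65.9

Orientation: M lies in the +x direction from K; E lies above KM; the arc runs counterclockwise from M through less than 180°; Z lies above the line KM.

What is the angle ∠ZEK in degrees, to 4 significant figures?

93.62°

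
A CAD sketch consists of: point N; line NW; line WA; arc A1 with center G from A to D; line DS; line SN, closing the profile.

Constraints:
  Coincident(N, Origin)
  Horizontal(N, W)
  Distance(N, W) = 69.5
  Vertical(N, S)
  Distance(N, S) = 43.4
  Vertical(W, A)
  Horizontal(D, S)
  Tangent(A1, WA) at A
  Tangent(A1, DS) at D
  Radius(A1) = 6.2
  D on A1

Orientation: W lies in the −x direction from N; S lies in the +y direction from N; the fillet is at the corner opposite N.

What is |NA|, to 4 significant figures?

78.83

N is at the origin; N and W share the same y with |NW| = 69.5 and W on the −x side, so W = (-69.50, 0.000). NS is vertical with |NS| = 43.4 and S on the +y side, so S = (0.000, 43.40). The virtual corner opposite N is at (-69.50, 43.40). The tangent condition forces GA to be normal to WA and A1 meets DS tangentially, so GD is at right angles to DS, with radius 6.2, so the center G sits 6.2 in from both sides at G = (-63.30, 37.20). That places the tangent points at A = (-69.50, 37.20) on WA and D = (-63.30, 43.40) on DS. Then |NA| = |A − N| = 78.83.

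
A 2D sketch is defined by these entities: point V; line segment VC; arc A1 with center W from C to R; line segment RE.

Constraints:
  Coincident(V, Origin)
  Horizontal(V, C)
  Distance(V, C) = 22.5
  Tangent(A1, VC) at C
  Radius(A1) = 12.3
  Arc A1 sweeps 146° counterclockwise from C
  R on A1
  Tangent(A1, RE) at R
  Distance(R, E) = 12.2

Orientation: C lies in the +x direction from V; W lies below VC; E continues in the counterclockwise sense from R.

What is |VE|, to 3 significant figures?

39.0

V is at the origin; VC is horizontal with |VC| = 22.5 and C on the +x side, so C = (22.5, 0.00). A1 meets VC tangentially, so WC is at right angles to VC, so W = C + (0, -12.3) = (22.5, -12.3). On A1, C sits at bearing 90° from W; a 146° counterclockwise sweep puts R at bearing 236°, so R = W + 12.3·(cos 236°, sin 236°) = (15.6, -22.5). Since A1 is tangent to RE there, WR ⟂ RE, so RE runs along (−sin 236°, cos 236°); with |RE| = 12.2, E = (25.7, -29.3). Then |VE| = |E − V| = 39.0.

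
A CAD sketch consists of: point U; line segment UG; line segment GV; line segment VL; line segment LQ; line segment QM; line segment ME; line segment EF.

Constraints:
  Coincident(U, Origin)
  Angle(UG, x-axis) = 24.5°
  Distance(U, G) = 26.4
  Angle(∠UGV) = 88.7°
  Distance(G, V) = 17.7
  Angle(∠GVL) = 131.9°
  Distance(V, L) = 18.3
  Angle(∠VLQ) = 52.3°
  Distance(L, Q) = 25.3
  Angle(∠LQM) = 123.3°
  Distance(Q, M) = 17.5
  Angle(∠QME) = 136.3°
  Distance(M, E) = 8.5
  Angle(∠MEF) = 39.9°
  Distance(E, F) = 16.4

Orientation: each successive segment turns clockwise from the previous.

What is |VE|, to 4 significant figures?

23.76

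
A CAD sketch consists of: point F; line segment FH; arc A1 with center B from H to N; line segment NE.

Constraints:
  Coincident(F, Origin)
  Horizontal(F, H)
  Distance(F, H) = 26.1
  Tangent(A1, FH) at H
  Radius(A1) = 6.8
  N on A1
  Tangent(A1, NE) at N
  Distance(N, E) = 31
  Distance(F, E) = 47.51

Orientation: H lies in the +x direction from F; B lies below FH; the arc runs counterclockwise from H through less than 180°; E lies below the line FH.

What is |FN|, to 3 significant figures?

21.4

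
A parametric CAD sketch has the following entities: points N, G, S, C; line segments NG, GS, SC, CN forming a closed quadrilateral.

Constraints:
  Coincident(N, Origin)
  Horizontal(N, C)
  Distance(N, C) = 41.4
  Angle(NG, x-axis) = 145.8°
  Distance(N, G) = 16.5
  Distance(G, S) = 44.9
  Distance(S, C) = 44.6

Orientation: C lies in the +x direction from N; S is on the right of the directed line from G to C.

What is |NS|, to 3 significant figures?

31.0

Checks: |GS| = 44.90 ✓; |SC| = 44.60 ✓.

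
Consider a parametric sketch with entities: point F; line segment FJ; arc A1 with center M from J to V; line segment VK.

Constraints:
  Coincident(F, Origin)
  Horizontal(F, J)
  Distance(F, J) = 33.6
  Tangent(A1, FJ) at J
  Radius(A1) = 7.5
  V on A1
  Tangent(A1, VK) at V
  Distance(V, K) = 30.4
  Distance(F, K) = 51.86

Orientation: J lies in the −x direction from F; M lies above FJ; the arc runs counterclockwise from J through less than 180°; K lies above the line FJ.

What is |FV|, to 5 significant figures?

28.021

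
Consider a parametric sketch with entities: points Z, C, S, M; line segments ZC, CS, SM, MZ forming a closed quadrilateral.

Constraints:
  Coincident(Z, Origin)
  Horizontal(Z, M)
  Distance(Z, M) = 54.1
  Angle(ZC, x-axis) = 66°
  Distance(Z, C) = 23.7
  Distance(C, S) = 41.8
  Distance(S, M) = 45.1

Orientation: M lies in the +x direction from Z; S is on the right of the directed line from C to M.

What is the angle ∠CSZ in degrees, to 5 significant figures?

28.870°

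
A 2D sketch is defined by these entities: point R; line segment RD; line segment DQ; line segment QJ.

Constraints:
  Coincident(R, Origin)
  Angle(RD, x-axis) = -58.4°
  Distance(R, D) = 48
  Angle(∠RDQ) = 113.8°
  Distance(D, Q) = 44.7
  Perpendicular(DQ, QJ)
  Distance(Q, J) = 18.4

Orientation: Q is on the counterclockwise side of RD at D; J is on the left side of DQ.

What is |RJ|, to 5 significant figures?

68.965

R is at the origin; RD runs at -58.4° with length 48.0, so D = 48.0·(cos -58.4°, sin -58.4°) = (25.151, -40.883). ∠RDQ = 113.8°, so DQ runs at -58.4° + (180° − 113.8°) = 7.8000° from the x-axis; with |DQ| = 44.7, Q = D + 44.7·(cos 7.8000°, sin 7.8000°) = (69.438, -34.816). The perpendicularity gives QJ at right angles to DQ; with |QJ| = 18.4 on the left of DQ, J = Q + 18.4·(-0.13572, 0.99075) = (66.941, -16.587). Then |RJ| = |J − R| = 68.965.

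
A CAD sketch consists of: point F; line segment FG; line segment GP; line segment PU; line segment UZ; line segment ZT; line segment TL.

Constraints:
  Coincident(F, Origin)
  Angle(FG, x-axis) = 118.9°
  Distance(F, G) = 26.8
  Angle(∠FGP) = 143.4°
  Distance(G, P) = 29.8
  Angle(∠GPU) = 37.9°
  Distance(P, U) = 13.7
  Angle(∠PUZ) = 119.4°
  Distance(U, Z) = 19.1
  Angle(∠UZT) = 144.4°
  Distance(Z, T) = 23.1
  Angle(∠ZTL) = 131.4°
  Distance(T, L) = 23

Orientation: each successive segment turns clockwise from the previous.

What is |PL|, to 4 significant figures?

52.89

F is at the origin; FG runs at 118.9° with length 26.8, so G = (-12.95, 23.46). ∠FGP = 143.4° gives GP at 82.30° from the x-axis; with |GP| = 29.8, P = (-8.959, 52.99). ∠GPU = 37.9° gives PU at -59.80° from the x-axis; with |PU| = 13.7, U = (-2.068, 41.15). ∠PUZ = 119.4° gives UZ at -120.4° from the x-axis; with |UZ| = 19.1, Z = (-11.73, 24.68). ∠UZT = 144.4° gives ZT at -156.0° from the x-axis; with |ZT| = 23.1, T = (-32.84, 15.28). ∠ZTL = 131.4° gives TL at 155.4° from the x-axis; with |TL| = 23.0, L = (-53.75, 24.86). Then |PL| = |L − P| = 52.89.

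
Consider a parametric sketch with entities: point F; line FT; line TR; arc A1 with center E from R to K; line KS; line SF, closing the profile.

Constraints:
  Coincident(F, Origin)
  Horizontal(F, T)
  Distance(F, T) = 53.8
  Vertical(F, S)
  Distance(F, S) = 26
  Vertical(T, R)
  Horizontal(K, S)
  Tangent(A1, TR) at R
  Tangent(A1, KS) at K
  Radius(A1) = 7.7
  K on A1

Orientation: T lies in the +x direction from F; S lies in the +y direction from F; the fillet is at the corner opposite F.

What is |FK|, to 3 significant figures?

52.9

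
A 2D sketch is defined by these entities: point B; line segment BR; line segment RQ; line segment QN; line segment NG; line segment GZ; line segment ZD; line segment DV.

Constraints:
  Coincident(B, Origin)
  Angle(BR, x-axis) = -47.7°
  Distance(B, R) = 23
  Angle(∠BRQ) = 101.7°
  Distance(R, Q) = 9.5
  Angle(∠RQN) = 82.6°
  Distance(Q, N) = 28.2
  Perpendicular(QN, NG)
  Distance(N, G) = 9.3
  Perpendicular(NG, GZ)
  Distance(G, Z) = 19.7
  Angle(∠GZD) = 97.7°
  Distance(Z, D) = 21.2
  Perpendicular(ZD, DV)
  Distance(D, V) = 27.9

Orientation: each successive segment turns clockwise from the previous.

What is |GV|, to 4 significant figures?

25.27

∠GZD = 97.7° gives ZD at -125.7° from the x-axis; with |ZD| = 21.2, D = (-2.262, -29.32). The perpendicularity gives DV at right angles to ZD, so DV runs at 144.3°; with |DV| = 27.9, V = (-24.92, -13.04). Then |GV| = |V − G| = 25.27.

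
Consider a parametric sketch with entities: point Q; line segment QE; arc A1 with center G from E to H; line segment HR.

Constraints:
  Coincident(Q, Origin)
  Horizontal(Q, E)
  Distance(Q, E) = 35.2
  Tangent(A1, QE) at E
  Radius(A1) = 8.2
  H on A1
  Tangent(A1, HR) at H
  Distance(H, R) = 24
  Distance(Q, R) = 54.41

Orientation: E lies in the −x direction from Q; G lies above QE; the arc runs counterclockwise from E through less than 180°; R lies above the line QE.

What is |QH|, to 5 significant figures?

31.801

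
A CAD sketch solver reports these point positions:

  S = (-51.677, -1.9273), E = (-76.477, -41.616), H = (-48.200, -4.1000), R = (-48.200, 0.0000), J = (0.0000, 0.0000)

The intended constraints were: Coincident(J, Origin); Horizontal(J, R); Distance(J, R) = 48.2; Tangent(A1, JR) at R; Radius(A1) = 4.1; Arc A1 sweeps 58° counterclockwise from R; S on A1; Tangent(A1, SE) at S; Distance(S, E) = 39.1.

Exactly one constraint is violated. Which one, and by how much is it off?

Distance(S, E) = 39.1 — off by 7.70.

J = (0.00, 0.00) ✓; J.y = 0.00, R.y = 0.00 ✓; |JR| = 48.20 ✓; ∠(HR, RJ) = 90.00° ✓; |HR| = 4.100 ✓; bearing(H→S) − bearing(H→R) = 58.00° ✓; |HS| = 4.100 ✓; ∠(HS, SE) = 90.00° ✓; |SE| = 46.80 ✗.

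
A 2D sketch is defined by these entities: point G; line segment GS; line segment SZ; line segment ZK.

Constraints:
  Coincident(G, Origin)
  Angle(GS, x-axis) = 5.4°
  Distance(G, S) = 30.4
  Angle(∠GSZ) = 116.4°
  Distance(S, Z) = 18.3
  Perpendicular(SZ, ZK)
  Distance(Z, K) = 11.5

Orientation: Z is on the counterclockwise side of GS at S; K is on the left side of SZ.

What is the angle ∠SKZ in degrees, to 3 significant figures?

57.9°

∠GSZ = 116.4°, so SZ runs at 5.4° + (180° − 116.4°) = 69.0° from the x-axis; with |SZ| = 18.3, Z = S + 18.3·(cos 69.0°, sin 69.0°) = (36.8, 19.9). SZ ⟂ ZK; with |ZK| = 11.5 on the left of SZ, K = Z + 11.5·(-0.934, 0.358) = (26.1, 24.1). Then cos ∠SKZ = KS·KZ / (|KS||KZ|), giving 57.9°.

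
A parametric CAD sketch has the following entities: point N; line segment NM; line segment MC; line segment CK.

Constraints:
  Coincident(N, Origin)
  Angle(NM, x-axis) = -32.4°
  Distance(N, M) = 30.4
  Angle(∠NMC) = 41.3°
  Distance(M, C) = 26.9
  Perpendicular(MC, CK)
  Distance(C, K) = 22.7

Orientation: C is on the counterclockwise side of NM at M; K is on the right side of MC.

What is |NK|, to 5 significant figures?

42.956

∠NMC = 41.3°, so MC runs at -32.4° + (180° − 41.3°) = 106.30° from the x-axis; with |MC| = 26.9, C = M + 26.9·(cos 106.30°, sin 106.30°) = (18.118, 9.5296). MC ⟂ CK; with |CK| = 22.7 on the right of MC, K = C + 22.7·(0.95981, 0.28067) = (39.905, 15.901). Then |NK| = |K − N| = 42.956.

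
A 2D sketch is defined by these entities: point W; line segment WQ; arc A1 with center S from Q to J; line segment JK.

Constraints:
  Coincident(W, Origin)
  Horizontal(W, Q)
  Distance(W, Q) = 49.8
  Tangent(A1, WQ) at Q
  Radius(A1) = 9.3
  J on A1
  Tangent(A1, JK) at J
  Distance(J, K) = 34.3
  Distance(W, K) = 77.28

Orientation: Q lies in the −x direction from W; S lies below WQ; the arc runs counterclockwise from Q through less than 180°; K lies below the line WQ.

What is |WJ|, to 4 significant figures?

59.42

Checks: |SJ| = 9.300 ✓; ∠(SJ, JK) = 90.00° ✓; |JK| = 34.30 ✓; |WK| = 77.28 ✓.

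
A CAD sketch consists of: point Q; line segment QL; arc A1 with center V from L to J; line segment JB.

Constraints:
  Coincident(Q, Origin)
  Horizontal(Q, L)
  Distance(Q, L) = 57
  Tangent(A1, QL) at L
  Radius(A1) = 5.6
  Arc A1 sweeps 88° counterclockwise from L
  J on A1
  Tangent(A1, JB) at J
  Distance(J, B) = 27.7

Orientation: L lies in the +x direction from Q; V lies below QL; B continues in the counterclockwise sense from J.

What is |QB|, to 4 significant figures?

60.32

Q is at the origin; Q and L share the same y with |QL| = 57.0 and L on the +x side, so L = (57.00, 0.000). Since A1 is tangent to QL there, VL ⟂ QL, so V = L + (0, -5.6) = (57.00, -5.600). On A1, L sits at bearing 90° from V; an 88° counterclockwise sweep puts J at bearing 178°, so J = V + 5.6·(cos 178°, sin 178°) = (51.40, -5.405). Tangency of A1 to JB means the radius VJ is perpendicular to JB, so JB runs along (−sin 178°, cos 178°); with |JB| = 27.7, B = (50.44, -33.09). Then |QB| = |B − Q| = 60.32.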